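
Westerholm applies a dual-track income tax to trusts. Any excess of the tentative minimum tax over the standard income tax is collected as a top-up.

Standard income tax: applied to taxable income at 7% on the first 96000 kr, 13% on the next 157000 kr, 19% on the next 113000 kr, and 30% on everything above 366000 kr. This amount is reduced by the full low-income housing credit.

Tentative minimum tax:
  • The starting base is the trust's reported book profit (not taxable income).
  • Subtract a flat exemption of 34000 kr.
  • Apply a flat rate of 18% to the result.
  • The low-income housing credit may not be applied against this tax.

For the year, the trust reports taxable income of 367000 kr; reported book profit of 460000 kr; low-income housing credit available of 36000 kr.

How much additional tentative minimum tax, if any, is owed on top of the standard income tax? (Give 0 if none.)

63780 kr

Tentative minimum tax:
  Base (reported book profit): 460000 kr
  Less exemption 34000 kr → base 426000 kr
  426000 kr × 18% = 76680 kr

Standard income tax:
  96000 kr × 7% = 6720 kr
  157000 kr × 13% = 20410 kr
  113000 kr × 19% = 21470 kr
  1000 kr × 30% = 300 kr
  → 48900 kr
  Less low-income housing credit 36000 kr → 12900 kr

Excess of tentative minimum tax over standard income tax: 76680 kr − 12900 kr = 63780 kr.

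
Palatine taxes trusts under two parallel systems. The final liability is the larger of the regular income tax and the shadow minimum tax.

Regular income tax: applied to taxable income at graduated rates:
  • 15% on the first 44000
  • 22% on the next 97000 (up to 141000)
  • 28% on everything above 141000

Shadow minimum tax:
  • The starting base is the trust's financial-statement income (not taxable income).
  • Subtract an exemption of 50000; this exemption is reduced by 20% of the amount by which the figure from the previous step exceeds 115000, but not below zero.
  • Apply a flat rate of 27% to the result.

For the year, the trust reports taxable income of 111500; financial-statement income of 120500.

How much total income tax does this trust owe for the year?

Shadow minimum tax:
  Base (financial-statement income): 120500
  Exemption: 50000 − 20% × (120500 − 115000) = 50000 − 1100 = 48900
  Base: 120500 − 48900 = 71600
  71600 × 27% = 19332

Regular income tax:
  44000 × 15% = 6600
  67500 × 22% = 14850
  → 21450

21450 > 19332, so the regular income tax governs.

21450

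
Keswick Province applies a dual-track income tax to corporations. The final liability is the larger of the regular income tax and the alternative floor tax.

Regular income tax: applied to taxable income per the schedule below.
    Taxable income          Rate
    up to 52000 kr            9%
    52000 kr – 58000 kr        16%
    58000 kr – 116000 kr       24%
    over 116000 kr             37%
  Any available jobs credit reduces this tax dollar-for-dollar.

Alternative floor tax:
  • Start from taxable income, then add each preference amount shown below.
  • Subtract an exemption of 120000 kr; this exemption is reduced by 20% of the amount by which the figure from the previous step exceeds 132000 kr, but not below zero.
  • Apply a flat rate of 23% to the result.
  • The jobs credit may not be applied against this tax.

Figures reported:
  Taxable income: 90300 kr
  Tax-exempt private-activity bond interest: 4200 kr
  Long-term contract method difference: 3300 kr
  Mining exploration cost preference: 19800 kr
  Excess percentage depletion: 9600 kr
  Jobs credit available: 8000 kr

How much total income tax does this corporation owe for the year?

Alternative floor tax:
  Adjusted income: 90300 kr + 4200 kr + 3300 kr + 19800 kr + 9600 kr = 127200 kr
  Exemption: 127200 kr ≤ 132000 kr, so full 120000 kr applies
  Base: 127200 kr − 120000 kr = 7200 kr
  7200 kr × 23% = 1656 kr

Regular income tax:
  52000 kr × 9% = 4680 kr
  6000 kr × 16% = 960 kr
  32300 kr × 24% = 7752 kr
  → 13392 kr
  Less jobs credit 8000 kr → 5392 kr

5392 kr > 1656 kr, so the regular income tax governs.

5392 kr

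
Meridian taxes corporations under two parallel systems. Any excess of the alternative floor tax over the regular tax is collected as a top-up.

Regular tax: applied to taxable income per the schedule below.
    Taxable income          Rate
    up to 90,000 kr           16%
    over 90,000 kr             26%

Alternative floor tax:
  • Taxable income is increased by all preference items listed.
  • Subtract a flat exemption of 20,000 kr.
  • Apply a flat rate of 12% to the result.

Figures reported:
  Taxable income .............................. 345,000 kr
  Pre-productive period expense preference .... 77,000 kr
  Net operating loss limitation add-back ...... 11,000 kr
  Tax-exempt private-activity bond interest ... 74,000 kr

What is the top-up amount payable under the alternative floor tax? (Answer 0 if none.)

Alternative floor tax:
  Adjusted income: 345,000 kr + 77,000 kr + 11,000 kr + 74,000 kr = 507,000 kr
  Less exemption 20,000 kr → base 487,000 kr
  487,000 kr × 12% = 58,440 kr

Regular tax:
  90,000 kr × 16% = 14,400 kr
  255,000 kr × 26% = 66,300 kr
  → 80,700 kr

58,440 kr ≤ 80,700 kr, so no add-on is due.

0 kr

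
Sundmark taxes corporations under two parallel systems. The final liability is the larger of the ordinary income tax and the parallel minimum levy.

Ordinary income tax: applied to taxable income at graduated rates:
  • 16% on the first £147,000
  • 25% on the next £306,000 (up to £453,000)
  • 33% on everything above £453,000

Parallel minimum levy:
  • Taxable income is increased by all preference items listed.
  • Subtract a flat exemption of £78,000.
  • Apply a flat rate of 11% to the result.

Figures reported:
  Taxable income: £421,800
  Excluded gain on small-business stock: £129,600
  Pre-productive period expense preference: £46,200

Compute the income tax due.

£92,220

Parallel minimum levy:
  Adjusted income: £421,800 + £129,600 + £46,200 = £597,600
  Less exemption £78,000 → base £519,600
  £519,600 × 11% = £57,156

Ordinary income tax:
  £147,000 × 16% = £23,520
  £274,800 × 25% = £68,700
  → £92,220

£92,220 > £57,156, so the ordinary income tax governs.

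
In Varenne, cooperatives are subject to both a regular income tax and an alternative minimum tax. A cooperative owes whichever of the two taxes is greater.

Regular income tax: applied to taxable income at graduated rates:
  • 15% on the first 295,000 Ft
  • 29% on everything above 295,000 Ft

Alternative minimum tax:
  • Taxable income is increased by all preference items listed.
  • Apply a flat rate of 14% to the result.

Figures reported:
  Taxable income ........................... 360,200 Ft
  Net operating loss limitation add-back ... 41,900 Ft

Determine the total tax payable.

63,158 Ft

Regular income tax:
  295,000 Ft × 15% = 44,250 Ft
  65,200 Ft × 29% = 18,908 Ft
  → 63,158 Ft

Alternative minimum tax:
  Adjusted income: 360,200 Ft + 41,900 Ft = 402,100 Ft
  402,100 Ft × 14% = 56,294 Ft

63,158 Ft > 56,294 Ft, so the regular income tax governs.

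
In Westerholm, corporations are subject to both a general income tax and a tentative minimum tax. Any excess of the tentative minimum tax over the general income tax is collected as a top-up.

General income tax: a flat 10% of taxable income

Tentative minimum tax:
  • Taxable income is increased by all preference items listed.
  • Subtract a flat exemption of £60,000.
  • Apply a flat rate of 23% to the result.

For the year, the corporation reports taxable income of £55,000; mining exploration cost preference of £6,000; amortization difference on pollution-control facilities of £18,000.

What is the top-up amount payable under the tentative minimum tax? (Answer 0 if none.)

General income tax:
  £55,000 × 10% = £5,500

Tentative minimum tax:
  Adjusted income: £55,000 + £6,000 + £18,000 = £79,000
  Less exemption £60,000 → base £19,000
  £19,000 × 23% = £4,370

£4,370 ≤ £5,500, so no add-on is due.

£0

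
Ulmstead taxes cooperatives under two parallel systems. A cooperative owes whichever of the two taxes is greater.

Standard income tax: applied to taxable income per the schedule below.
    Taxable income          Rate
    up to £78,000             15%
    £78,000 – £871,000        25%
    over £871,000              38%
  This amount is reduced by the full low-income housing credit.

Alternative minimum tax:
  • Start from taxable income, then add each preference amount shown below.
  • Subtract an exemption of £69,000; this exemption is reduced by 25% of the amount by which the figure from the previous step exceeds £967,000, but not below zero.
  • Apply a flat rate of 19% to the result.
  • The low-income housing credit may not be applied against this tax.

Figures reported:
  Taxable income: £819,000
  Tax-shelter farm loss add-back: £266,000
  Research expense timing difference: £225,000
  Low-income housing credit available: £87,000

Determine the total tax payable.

£248,900

Alternative minimum tax:
  Adjusted income: £819,000 + £266,000 + £225,000 = £1,310,000
  Exemption: 25% × (£1,310,000 − £967,000) = £85,750 ≥ £69,000, so the exemption is fully phased out
  Base: £1,310,000 − £0 = £1,310,000
  £1,310,000 × 19% = £248,900

Standard income tax:
  £78,000 × 15% = £11,700
  £741,000 × 25% = £185,250
  → £196,950
  Less low-income housing credit £87,000 → £109,950

£248,900 > £109,950, so the alternative minimum tax is the binding amount.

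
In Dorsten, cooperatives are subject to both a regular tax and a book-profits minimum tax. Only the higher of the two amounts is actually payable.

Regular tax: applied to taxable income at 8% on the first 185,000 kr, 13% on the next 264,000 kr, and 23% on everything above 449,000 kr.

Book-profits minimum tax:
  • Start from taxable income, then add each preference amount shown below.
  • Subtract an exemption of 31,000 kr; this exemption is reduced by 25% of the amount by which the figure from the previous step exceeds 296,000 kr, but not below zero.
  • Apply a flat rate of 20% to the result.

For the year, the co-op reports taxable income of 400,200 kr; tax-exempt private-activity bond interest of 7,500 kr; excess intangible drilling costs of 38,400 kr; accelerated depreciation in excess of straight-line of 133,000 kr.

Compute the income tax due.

115,820 kr

Book-profits minimum tax:
  Adjusted income: 400,200 kr + 7,500 kr + 38,400 kr + 133,000 kr = 579,100 kr
  Exemption: 25% × (579,100 kr − 296,000 kr) = 70,775 kr ≥ 31,000 kr, so the exemption is fully phased out
  Base: 579,100 kr − 0 kr = 579,100 kr
  579,100 kr × 20% = 115,820 kr

Regular tax:
  185,000 kr × 8% = 14,800 kr
  215,200 kr × 13% = 27,976 kr
  → 42,776 kr

115,820 kr > 42,776 kr, so the book-profits minimum tax is the binding amount.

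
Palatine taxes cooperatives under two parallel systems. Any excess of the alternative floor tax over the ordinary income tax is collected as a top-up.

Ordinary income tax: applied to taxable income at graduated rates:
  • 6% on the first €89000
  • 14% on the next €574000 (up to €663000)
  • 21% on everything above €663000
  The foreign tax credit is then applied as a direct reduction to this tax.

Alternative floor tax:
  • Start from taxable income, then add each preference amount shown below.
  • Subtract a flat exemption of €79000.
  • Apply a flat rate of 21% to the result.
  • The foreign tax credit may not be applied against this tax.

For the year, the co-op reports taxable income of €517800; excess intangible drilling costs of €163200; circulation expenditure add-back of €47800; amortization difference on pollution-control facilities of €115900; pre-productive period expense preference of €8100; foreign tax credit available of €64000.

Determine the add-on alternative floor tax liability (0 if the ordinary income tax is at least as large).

Alternative floor tax:
  Adjusted income: €517800 + €163200 + €47800 + €115900 + €8100 = €852800
  Less exemption €79000 → base €773800
  €773800 × 21% = €162498

Ordinary income tax:
  €89000 × 6% = €5340
  €428800 × 14% = €60032
  → €65372
  Less foreign tax credit €64000 → €1372

Excess of alternative floor tax over ordinary income tax: €162498 − €1372 = €161126.

€161126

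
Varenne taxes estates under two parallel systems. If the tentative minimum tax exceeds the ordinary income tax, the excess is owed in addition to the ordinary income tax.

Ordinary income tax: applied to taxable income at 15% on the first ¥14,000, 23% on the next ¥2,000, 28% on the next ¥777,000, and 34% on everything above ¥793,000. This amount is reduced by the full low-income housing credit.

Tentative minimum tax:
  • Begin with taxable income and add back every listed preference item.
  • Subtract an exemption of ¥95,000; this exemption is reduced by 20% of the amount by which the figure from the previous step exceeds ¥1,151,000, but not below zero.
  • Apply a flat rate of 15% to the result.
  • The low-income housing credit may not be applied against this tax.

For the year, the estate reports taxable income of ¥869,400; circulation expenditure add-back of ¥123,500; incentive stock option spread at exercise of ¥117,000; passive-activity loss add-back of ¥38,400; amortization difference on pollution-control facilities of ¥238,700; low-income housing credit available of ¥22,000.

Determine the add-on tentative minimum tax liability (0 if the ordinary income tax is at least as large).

Ordinary income tax:
  ¥14,000 × 15% = ¥2,100
  ¥2,000 × 23% = ¥460
  ¥777,000 × 28% = ¥217,560
  ¥76,400 × 34% = ¥25,976
  → ¥246,096
  Less low-income housing credit ¥22,000 → ¥224,096

Tentative minimum tax:
  Adjusted income: ¥869,400 + ¥123,500 + ¥117,000 + ¥38,400 + ¥238,700 = ¥1,387,000
  Exemption: ¥95,000 − 20% × (¥1,387,000 − ¥1,151,000) = ¥95,000 − ¥47,200 = ¥47,800
  Base: ¥1,387,000 − ¥47,800 = ¥1,339,200
  ¥1,339,200 × 15% = ¥200,880

¥200,880 ≤ ¥224,096, so no add-on is due.

¥0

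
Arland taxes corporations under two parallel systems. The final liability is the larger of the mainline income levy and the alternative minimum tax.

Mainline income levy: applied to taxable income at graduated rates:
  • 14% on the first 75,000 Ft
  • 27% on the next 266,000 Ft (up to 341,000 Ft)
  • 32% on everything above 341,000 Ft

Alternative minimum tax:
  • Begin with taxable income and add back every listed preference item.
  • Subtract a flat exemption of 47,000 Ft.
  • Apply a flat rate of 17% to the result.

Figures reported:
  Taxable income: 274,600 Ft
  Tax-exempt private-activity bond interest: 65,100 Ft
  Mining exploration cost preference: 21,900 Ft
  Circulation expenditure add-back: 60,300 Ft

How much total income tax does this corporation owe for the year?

64,392 Ft

Mainline income levy:
  75,000 Ft × 14% = 10,500 Ft
  199,600 Ft × 27% = 53,892 Ft
  → 64,392 Ft

Alternative minimum tax:
  Adjusted income: 274,600 Ft + 65,100 Ft + 21,900 Ft + 60,300 Ft = 421,900 Ft
  Less exemption 47,000 Ft → base 374,900 Ft
  374,900 Ft × 17% = 63,733 Ft

64,392 Ft > 63,733 Ft, so the mainline income levy governs.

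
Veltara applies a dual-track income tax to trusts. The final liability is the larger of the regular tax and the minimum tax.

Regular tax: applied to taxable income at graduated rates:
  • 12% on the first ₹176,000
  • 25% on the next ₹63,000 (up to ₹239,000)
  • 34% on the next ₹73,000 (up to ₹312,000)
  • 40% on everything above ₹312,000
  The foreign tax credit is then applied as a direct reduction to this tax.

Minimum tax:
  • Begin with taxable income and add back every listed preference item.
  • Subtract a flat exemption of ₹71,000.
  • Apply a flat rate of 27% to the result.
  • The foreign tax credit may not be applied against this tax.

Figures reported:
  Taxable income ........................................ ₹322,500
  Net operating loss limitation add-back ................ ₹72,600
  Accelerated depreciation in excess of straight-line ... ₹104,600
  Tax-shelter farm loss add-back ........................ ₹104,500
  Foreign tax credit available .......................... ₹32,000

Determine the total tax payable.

Minimum tax:
  Adjusted income: ₹322,500 + ₹72,600 + ₹104,600 + ₹104,500 = ₹604,200
  Less exemption ₹71,000 → base ₹533,200
  ₹533,200 × 27% = ₹143,964

Regular tax:
  ₹176,000 × 12% = ₹21,120
  ₹63,000 × 25% = ₹15,750
  ₹73,000 × 34% = ₹24,820
  ₹10,500 × 40% = ₹4,200
  → ₹65,890
  Less foreign tax credit ₹32,000 → ₹33,890

₹143,964 > ₹33,890, so the minimum tax is the binding amount.

₹143,964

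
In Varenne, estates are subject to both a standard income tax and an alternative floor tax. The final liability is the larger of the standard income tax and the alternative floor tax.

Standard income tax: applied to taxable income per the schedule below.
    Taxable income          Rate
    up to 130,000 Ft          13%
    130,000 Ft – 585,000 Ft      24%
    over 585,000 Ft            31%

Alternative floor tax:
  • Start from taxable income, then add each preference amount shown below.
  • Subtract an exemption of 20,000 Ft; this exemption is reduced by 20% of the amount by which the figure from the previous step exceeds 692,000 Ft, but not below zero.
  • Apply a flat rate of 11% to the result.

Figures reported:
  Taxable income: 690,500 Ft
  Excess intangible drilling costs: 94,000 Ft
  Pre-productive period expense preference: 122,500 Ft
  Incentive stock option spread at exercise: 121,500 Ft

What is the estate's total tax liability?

158,805 Ft

Alternative floor tax:
  Adjusted income: 690,500 Ft + 94,000 Ft + 122,500 Ft + 121,500 Ft = 1,028,500 Ft
  Exemption: 20% × (1,028,500 Ft − 692,000 Ft) = 67,300 Ft ≥ 20,000 Ft, so the exemption is fully phased out
  Base: 1,028,500 Ft − 0 Ft = 1,028,500 Ft
  1,028,500 Ft × 11% = 113,135 Ft

Standard income tax:
  130,000 Ft × 13% = 16,900 Ft
  455,000 Ft × 24% = 109,200 Ft
  105,500 Ft × 31% = 32,705 Ft
  → 158,805 Ft

158,805 Ft > 113,135 Ft, so the standard income tax governs.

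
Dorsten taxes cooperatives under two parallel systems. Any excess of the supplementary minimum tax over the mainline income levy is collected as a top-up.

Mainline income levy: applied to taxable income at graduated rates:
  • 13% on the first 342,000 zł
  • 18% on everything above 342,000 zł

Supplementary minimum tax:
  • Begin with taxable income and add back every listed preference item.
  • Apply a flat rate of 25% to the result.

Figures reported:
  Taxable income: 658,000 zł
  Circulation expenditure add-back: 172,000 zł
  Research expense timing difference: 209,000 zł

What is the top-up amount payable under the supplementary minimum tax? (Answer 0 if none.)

Mainline income levy:
  342,000 zł × 13% = 44,460 zł
  316,000 zł × 18% = 56,880 zł
  → 101,340 zł

Supplementary minimum tax:
  Adjusted income: 658,000 zł + 172,000 zł + 209,000 zł = 1,039,000 zł
  1,039,000 zł × 25% = 259,750 zł

Excess of supplementary minimum tax over mainline income levy: 259,750 zł − 101,340 zł = 158,410 zł.

158,410 zł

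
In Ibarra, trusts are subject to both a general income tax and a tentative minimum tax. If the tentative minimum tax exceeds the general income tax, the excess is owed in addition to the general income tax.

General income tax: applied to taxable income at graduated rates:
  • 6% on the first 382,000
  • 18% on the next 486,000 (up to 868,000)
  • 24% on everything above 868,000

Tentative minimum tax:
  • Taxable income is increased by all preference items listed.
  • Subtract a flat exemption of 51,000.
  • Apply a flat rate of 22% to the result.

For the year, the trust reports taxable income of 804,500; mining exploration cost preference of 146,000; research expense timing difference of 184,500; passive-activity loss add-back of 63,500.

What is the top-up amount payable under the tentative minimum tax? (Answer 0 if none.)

153,480

Tentative minimum tax:
  Adjusted income: 804,500 + 146,000 + 184,500 + 63,500 = 1,198,500
  Less exemption 51,000 → base 1,147,500
  1,147,500 × 22% = 252,450

General income tax:
  382,000 × 6% = 22,920
  422,500 × 18% = 76,050
  → 98,970

Excess of tentative minimum tax over general income tax: 252,450 − 98,970 = 153,480.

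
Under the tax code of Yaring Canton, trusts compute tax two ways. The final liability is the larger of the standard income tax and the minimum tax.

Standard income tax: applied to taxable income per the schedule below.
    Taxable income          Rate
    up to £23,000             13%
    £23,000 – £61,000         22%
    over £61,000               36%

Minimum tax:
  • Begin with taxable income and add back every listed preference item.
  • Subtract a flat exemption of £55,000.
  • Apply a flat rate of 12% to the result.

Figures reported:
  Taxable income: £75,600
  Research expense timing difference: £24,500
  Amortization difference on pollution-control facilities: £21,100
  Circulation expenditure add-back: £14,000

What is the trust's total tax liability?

£16,606

Standard income tax:
  £23,000 × 13% = £2,990
  £38,000 × 22% = £8,360
  £14,600 × 36% = £5,256
  → £16,606

Minimum tax:
  Adjusted income: £75,600 + £24,500 + £21,100 + £14,000 = £135,200
  Less exemption £55,000 → base £80,200
  £80,200 × 12% = £9,624

£16,606 > £9,624, so the standard income tax governs.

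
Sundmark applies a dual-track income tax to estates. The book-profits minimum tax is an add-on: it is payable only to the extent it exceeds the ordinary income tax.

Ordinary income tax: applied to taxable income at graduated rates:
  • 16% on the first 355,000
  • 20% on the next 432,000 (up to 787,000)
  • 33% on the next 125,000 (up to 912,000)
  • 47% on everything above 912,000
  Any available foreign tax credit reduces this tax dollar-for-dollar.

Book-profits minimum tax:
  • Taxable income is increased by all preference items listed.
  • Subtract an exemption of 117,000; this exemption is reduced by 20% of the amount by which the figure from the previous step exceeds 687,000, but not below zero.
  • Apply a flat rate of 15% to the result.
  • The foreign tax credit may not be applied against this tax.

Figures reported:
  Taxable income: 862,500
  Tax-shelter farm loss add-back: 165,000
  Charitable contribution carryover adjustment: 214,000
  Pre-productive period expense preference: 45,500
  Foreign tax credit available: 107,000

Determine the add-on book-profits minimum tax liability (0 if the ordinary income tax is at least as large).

131,935

Ordinary income tax:
  355,000 × 16% = 56,800
  432,000 × 20% = 86,400
  75,500 × 33% = 24,915
  → 168,115
  Less foreign tax credit 107,000 → 61,115

Book-profits minimum tax:
  Adjusted income: 862,500 + 165,000 + 214,000 + 45,500 = 1,287,000
  Exemption: 20% × (1,287,000 − 687,000) = 120,000 ≥ 117,000, so the exemption is fully phased out
  Base: 1,287,000 − 0 = 1,287,000
  1,287,000 × 15% = 193,050

Excess of book-profits minimum tax over ordinary income tax: 193,050 − 61,115 = 131,935.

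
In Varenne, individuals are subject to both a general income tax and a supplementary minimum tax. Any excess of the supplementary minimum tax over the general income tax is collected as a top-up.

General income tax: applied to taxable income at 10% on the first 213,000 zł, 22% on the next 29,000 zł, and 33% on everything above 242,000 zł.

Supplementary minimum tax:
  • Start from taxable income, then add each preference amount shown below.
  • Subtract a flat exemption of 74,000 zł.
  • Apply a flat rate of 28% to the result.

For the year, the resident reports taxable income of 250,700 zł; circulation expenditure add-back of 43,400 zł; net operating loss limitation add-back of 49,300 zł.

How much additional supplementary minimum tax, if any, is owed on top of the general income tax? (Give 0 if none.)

Supplementary minimum tax:
  Adjusted income: 250,700 zł + 43,400 zł + 49,300 zł = 343,400 zł
  Less exemption 74,000 zł → base 269,400 zł
  269,400 zł × 28% = 75,432 zł

General income tax:
  213,000 zł × 10% = 21,300 zł
  29,000 zł × 22% = 6,380 zł
  8,700 zł × 33% = 2,871 zł
  → 30,551 zł

Excess of supplementary minimum tax over general income tax: 75,432 zł − 30,551 zł = 44,881 zł.

44,881 zł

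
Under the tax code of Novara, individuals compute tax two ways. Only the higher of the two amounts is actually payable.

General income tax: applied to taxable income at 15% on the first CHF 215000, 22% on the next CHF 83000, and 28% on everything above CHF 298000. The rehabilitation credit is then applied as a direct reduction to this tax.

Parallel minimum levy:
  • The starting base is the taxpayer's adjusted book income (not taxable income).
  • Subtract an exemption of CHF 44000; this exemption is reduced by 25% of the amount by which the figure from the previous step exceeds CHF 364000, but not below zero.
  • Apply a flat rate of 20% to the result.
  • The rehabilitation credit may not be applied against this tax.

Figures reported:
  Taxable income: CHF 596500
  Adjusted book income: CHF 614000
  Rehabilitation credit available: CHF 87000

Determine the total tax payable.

Parallel minimum levy:
  Base (adjusted book income): CHF 614000
  Exemption: 25% × (CHF 614000 − CHF 364000) = CHF 62500 ≥ CHF 44000, so the exemption is fully phased out
  Base: CHF 614000 − CHF 0 = CHF 614000
  CHF 614000 × 20% = CHF 122800

General income tax:
  CHF 215000 × 15% = CHF 32250
  CHF 83000 × 22% = CHF 18260
  CHF 298500 × 28% = CHF 83580
  → CHF 134090
  Less rehabilitation credit CHF 87000 → CHF 47090

CHF 122800 > CHF 47090, so the parallel minimum levy is the binding amount.

CHF 122800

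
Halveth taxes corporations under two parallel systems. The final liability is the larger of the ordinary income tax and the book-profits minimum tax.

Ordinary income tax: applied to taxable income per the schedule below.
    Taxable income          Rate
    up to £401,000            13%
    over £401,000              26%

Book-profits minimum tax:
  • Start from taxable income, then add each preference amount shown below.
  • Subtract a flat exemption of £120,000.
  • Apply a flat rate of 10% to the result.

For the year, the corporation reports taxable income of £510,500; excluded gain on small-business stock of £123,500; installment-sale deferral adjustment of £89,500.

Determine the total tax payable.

£80,600

Ordinary income tax:
  £401,000 × 13% = £52,130
  £109,500 × 26% = £28,470
  → £80,600

Book-profits minimum tax:
  Adjusted income: £510,500 + £123,500 + £89,500 = £723,500
  Less exemption £120,000 → base £603,500
  £603,500 × 10% = £60,350

£80,600 > £60,350, so the ordinary income tax governs.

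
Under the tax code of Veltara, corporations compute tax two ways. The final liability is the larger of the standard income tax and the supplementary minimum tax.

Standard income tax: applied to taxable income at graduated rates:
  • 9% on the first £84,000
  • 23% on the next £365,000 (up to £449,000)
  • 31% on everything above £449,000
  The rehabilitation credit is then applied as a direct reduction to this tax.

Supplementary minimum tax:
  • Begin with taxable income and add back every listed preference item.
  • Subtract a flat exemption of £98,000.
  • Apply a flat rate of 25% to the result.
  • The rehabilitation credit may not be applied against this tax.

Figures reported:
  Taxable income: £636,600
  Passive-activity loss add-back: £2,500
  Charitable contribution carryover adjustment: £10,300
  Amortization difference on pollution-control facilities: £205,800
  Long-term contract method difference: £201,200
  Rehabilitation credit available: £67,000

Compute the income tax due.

£239,600

Supplementary minimum tax:
  Adjusted income: £636,600 + £2,500 + £10,300 + £205,800 + £201,200 = £1,056,400
  Less exemption £98,000 → base £958,400
  £958,400 × 25% = £239,600

Standard income tax:
  £84,000 × 9% = £7,560
  £365,000 × 23% = £83,950
  £187,600 × 31% = £58,156
  → £149,666
  Less rehabilitation credit £67,000 → £82,666

£239,600 > £82,666, so the supplementary minimum tax is the binding amount.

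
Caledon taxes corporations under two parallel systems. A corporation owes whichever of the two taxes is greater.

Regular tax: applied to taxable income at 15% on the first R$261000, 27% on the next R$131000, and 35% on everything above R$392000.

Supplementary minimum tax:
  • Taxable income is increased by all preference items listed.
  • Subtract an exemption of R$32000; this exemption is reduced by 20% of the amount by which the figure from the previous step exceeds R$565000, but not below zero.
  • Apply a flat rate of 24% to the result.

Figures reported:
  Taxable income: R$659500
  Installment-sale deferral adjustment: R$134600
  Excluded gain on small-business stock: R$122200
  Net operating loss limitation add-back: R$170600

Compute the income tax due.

Supplementary minimum tax:
  Adjusted income: R$659500 + R$134600 + R$122200 + R$170600 = R$1086900
  Exemption: 20% × (R$1086900 − R$565000) = R$104380 ≥ R$32000, so the exemption is fully phased out
  Base: R$1086900 − R$0 = R$1086900
  R$1086900 × 24% = R$260856

Regular tax:
  R$261000 × 15% = R$39150
  R$131000 × 27% = R$35370
  R$267500 × 35% = R$93625
  → R$168145

R$260856 > R$168145, so the supplementary minimum tax is the binding amount.

R$260856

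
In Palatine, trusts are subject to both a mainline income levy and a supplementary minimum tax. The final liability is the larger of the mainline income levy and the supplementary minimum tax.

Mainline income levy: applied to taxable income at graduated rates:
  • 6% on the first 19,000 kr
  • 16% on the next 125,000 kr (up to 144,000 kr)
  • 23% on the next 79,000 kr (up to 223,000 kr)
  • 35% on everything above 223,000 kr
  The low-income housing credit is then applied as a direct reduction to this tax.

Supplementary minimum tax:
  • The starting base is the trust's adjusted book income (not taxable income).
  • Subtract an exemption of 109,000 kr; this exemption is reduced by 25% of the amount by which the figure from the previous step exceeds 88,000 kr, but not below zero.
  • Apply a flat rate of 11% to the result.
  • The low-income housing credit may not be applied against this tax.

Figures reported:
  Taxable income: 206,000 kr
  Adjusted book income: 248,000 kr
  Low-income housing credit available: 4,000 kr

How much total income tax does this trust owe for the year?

Mainline income levy:
  19,000 kr × 6% = 1,140 kr
  125,000 kr × 16% = 20,000 kr
  62,000 kr × 23% = 14,260 kr
  → 35,400 kr
  Less low-income housing credit 4,000 kr → 31,400 kr

Supplementary minimum tax:
  Base (adjusted book income): 248,000 kr
  Exemption: 109,000 kr − 25% × (248,000 kr − 88,000 kr) = 109,000 kr − 40,000 kr = 69,000 kr
  Base: 248,000 kr − 69,000 kr = 179,000 kr
  179,000 kr × 11% = 19,690 kr

31,400 kr > 19,690 kr, so the mainline income levy governs.

31,400 kr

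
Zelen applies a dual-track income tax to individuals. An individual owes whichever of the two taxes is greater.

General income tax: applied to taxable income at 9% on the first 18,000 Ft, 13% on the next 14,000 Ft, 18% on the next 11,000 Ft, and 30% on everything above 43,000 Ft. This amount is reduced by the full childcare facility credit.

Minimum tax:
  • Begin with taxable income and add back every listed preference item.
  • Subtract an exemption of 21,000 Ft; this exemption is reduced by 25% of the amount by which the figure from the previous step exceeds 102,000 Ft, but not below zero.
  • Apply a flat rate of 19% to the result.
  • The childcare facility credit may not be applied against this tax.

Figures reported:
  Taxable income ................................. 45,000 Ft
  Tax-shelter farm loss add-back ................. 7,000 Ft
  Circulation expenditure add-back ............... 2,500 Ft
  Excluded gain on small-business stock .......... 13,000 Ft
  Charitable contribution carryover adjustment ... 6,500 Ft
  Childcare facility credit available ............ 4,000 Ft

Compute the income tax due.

Minimum tax:
  Adjusted income: 45,000 Ft + 7,000 Ft + 2,500 Ft + 13,000 Ft + 6,500 Ft = 74,000 Ft
  Exemption: 74,000 Ft ≤ 102,000 Ft, so full 21,000 Ft applies
  Base: 74,000 Ft − 21,000 Ft = 53,000 Ft
  53,000 Ft × 19% = 10,070 Ft

General income tax:
  18,000 Ft × 9% = 1,620 Ft
  14,000 Ft × 13% = 1,820 Ft
  11,000 Ft × 18% = 1,980 Ft
  2,000 Ft × 30% = 600 Ft
  → 6,020 Ft
  Less childcare facility credit 4,000 Ft → 2,020 Ft

10,070 Ft > 2,020 Ft, so the minimum tax is the binding amount.

10,070 Ft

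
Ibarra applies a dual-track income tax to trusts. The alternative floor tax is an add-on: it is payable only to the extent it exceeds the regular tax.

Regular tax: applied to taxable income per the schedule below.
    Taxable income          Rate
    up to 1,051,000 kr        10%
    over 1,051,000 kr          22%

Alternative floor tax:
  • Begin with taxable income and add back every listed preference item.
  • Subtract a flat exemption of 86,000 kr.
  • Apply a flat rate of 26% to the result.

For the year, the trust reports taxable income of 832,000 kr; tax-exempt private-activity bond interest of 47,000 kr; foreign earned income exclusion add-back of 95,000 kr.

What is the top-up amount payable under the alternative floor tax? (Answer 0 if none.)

Regular tax:
  832,000 kr × 10% = 83,200 kr

Alternative floor tax:
  Adjusted income: 832,000 kr + 47,000 kr + 95,000 kr = 974,000 kr
  Less exemption 86,000 kr → base 888,000 kr
  888,000 kr × 26% = 230,880 kr

Excess of alternative floor tax over regular tax: 230,880 kr − 83,200 kr = 147,680 kr.

147,680 kr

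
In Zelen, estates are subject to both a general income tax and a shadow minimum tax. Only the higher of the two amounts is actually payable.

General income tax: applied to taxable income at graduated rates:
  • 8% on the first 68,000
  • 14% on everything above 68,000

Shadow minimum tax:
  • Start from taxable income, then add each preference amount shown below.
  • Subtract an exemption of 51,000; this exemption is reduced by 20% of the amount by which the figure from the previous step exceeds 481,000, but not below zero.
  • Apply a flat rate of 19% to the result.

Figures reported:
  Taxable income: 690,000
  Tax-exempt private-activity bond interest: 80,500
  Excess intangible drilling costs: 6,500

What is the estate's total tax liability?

Shadow minimum tax:
  Adjusted income: 690,000 + 80,500 + 6,500 = 777,000
  Exemption: 20% × (777,000 − 481,000) = 59,200 ≥ 51,000, so the exemption is fully phased out
  Base: 777,000 − 0 = 777,000
  777,000 × 19% = 147,630

General income tax:
  68,000 × 8% = 5,440
  622,000 × 14% = 87,080
  → 92,520

147,630 > 92,520, so the shadow minimum tax is the binding amount.

147,630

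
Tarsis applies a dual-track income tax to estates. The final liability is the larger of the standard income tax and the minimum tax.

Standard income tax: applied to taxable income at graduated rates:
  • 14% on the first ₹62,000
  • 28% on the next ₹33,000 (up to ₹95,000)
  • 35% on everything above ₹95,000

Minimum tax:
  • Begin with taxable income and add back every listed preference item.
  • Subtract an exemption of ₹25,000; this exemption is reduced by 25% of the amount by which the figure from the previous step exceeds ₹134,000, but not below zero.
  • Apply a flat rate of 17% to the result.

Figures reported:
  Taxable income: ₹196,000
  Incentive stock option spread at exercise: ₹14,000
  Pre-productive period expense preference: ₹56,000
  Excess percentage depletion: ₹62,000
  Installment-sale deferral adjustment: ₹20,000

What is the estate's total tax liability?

Standard income tax:
  ₹62,000 × 14% = ₹8,680
  ₹33,000 × 28% = ₹9,240
  ₹101,000 × 35% = ₹35,350
  → ₹53,270

Minimum tax:
  Adjusted income: ₹196,000 + ₹14,000 + ₹56,000 + ₹62,000 + ₹20,000 = ₹348,000
  Exemption: 25% × (₹348,000 − ₹134,000) = ₹53,500 ≥ ₹25,000, so the exemption is fully phased out
  Base: ₹348,000 − ₹0 = ₹348,000
  ₹348,000 × 17% = ₹59,160

₹59,160 > ₹53,270, so the minimum tax is the binding amount.

₹59,160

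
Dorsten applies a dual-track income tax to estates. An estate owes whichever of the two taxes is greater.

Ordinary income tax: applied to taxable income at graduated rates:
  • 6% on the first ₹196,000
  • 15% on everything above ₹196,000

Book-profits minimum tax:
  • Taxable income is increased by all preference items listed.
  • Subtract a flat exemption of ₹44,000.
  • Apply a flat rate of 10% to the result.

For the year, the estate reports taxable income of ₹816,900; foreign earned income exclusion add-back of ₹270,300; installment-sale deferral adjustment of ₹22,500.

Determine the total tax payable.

Ordinary income tax:
  ₹196,000 × 6% = ₹11,760
  ₹620,900 × 15% = ₹93,135
  → ₹104,895

Book-profits minimum tax:
  Adjusted income: ₹816,900 + ₹270,300 + ₹22,500 = ₹1,109,700
  Less exemption ₹44,000 → base ₹1,065,700
  ₹1,065,700 × 10% = ₹106,570

₹106,570 > ₹104,895, so the book-profits minimum tax is the binding amount.

₹106,570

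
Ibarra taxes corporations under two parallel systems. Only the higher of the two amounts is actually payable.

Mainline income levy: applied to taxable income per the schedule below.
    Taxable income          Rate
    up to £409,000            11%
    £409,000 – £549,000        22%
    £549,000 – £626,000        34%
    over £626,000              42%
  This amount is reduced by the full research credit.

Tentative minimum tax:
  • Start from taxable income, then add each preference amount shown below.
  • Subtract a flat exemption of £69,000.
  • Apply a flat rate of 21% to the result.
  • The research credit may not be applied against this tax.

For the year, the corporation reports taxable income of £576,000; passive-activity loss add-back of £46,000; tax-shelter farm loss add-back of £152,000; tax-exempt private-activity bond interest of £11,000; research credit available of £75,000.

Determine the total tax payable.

Tentative minimum tax:
  Adjusted income: £576,000 + £46,000 + £152,000 + £11,000 = £785,000
  Less exemption £69,000 → base £716,000
  £716,000 × 21% = £150,360

Mainline income levy:
  £409,000 × 11% = £44,990
  £140,000 × 22% = £30,800
  £27,000 × 34% = £9,180
  → £84,970
  Less research credit £75,000 → £9,970

£150,360 > £9,970, so the tentative minimum tax is the binding amount.

£150,360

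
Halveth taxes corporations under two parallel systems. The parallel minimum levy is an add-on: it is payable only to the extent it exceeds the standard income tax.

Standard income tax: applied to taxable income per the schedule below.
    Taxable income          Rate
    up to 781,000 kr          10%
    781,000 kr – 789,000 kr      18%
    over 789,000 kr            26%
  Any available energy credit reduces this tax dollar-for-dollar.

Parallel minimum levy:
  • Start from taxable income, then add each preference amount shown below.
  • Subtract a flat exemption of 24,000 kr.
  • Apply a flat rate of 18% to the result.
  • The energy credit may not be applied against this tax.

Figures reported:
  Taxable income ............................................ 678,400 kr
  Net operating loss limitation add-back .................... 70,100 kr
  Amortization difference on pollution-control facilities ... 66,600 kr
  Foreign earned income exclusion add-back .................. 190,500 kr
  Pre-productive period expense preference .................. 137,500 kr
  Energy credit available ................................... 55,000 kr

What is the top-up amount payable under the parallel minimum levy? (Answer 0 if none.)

188,598 kr

Standard income tax:
  678,400 kr × 10% = 67,840 kr
  Less energy credit 55,000 kr → 12,840 kr

Parallel minimum levy:
  Adjusted income: 678,400 kr + 70,100 kr + 66,600 kr + 190,500 kr + 137,500 kr = 1,143,100 kr
  Less exemption 24,000 kr → base 1,119,100 kr
  1,119,100 kr × 18% = 201,438 kr

Excess of parallel minimum levy over standard income tax: 201,438 kr − 12,840 kr = 188,598 kr.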